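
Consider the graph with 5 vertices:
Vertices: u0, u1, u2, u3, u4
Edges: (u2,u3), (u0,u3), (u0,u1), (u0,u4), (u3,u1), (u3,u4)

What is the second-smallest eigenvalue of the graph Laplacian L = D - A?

Degrees: deg(u0) = 3, deg(u1) = 2, deg(u2) = 1, deg(u3) = 4, deg(u4) = 2.
L = D − A with rows/columns ordered (u0, u1, u2, u3, u4):
  [ 3, -1,  0, -1, -1]
  [-1,  2,  0, -1,  0]
  [ 0,  0,  1, -1,  0]
  [-1, -1, -1,  4, -1]
  [-1,  0,  0, -1,  2]
Characteristic polynomial: det(λI − L) = λ(λ − 1)(λ − 2)(λ − 4)(λ − 5).
Roots: λ = 0; (λ − 1) = 0 ⇒ λ = 1; (λ − 2) = 0 ⇒ λ = 2; (λ − 4) = 0 ⇒ λ = 4; (λ − 5) = 0 ⇒ λ = 5.
(Check: the roots sum (with multiplicity) to 12, matching trace L = Σdeg = 2·6 = 12.)
Laplacian eigenvalues: [0.0, 1.0, 2.0, 4.0, 5.0]. Algebraic connectivity (smallest non-zero eigenvalue) = 1.0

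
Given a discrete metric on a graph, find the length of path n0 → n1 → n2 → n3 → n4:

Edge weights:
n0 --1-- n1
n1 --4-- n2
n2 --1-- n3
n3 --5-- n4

Arc length = 1 + 4 + 1 + 5 = 11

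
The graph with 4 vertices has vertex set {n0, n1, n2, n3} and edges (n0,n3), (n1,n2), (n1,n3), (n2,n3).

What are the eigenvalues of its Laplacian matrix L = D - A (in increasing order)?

Degrees: deg(n0) = 1, deg(n1) = 2, deg(n2) = 2, deg(n3) = 3.
L = D − A with rows/columns ordered (n0, n1, n2, n3):
  [ 1,  0,  0, -1]
  [ 0,  2, -1, -1]
  [ 0, -1,  2, -1]
  [-1, -1, -1,  3]
Characteristic polynomial: det(λI − L) = λ(λ − 1)(λ − 3)(λ − 4).
Roots: λ = 0; (λ − 1) = 0 ⇒ λ = 1; (λ − 3) = 0 ⇒ λ = 3; (λ − 4) = 0 ⇒ λ = 4.
(Check: the roots sum (with multiplicity) to 8, matching trace L = Σdeg = 2·4 = 8.)
Laplacian eigenvalues (increasing order): [0.0, 1.0, 3.0, 4.0]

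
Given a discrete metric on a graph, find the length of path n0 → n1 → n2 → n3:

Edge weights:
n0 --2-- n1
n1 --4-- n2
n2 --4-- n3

Arc length = 2 + 4 + 4 = 10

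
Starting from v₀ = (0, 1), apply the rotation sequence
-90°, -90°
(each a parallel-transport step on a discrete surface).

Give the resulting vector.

Total rotation: (-90°) + (-90°) = -180° ≡ 180° (mod 360°). Final vector: (0, -1)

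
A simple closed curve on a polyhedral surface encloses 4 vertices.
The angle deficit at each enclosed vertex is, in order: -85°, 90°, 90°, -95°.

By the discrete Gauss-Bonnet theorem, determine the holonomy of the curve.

Holonomy = total enclosed curvature = (-85°) + 90° + 90° + (-95°) = 0°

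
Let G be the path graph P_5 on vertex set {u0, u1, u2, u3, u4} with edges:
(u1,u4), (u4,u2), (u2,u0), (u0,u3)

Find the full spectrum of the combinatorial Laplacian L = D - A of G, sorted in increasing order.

The path graph P_n has Laplacian eigenvalues λ_k = 2 − 2cos(kπ/n), k = 0, 1, …, n−1. Here n = 5:
k=0: 2 − 2cos(0) = 0.0; k=1: 2 − 2cos(π/5) = 0.382; k=2: 2 − 2cos(2π/5) = 1.382; k=3: 2 − 2cos(3π/5) = 2.618; k=4: 2 − 2cos(4π/5) = 3.618.
Laplacian eigenvalues (increasing order): [0.0, 0.382, 1.382, 2.618, 3.618]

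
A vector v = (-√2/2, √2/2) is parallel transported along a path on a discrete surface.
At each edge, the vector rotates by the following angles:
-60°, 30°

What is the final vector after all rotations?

Total rotation: (-60°) + 30° = -30°. Final vector: (-0.2588, 0.9659)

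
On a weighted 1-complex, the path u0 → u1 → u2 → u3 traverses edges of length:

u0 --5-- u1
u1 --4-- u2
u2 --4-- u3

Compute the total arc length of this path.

Arc length = 5 + 4 + 4 = 13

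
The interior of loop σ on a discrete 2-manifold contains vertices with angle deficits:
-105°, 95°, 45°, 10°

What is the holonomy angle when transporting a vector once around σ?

Holonomy = total enclosed curvature = (-105°) + 95° + 45° + 10° = 45°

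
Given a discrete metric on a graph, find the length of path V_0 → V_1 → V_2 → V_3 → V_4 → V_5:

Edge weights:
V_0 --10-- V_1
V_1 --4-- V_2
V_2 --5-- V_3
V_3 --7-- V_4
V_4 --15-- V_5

Arc length = 10 + 4 + 5 + 7 + 15 = 41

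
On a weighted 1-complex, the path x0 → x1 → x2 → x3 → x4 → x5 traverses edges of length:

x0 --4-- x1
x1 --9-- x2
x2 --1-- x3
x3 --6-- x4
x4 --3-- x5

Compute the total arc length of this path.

Arc length = 4 + 9 + 1 + 6 + 3 = 23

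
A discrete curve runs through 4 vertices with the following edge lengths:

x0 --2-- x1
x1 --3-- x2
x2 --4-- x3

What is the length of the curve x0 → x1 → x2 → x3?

Arc length = 2 + 3 + 4 = 9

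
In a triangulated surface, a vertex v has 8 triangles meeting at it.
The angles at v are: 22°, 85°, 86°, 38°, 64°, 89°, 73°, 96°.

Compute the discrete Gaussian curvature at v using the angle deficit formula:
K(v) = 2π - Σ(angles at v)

Sum of angles = 553°. K = 360° - 553° = -193° = -193π/180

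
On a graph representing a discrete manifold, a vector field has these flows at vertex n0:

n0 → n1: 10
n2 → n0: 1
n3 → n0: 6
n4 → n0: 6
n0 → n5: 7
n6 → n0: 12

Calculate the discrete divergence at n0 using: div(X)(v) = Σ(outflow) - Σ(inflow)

Divergence = sum of outgoing flows = 10 + (-1) + (-6) + (-6) + 7 + (-12) = -8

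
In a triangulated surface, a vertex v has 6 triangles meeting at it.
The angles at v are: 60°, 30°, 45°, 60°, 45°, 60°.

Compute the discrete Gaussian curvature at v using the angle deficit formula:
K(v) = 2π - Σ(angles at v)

Sum of angles = 300°. K = 360° - 300° = 60° = π/3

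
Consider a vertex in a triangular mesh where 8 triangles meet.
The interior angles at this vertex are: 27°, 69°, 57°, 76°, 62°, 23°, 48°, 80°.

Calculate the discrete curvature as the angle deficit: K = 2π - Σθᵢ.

Sum of angles = 442°. K = 360° - 442° = -82° = -41π/90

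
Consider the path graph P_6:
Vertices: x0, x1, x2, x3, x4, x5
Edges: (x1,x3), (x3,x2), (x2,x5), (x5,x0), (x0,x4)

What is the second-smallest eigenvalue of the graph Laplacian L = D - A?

The path graph P_n has Laplacian eigenvalues λ_k = 2 − 2cos(kπ/n), k = 0, 1, …, n−1. Here n = 6:
k=0: 2 − 2cos(0) = 0.0; k=1: 2 − 2cos(π/6) = 0.2679; k=2: 2 − 2cos(π/3) = 1.0; k=3: 2 − 2cos(π/2) = 2.0; k=4: 2 − 2cos(2π/3) = 3.0; k=5: 2 − 2cos(5π/6) = 3.7321.
Laplacian eigenvalues: [0.0, 0.2679, 1.0, 2.0, 3.0, 3.7321]. Algebraic connectivity (smallest non-zero eigenvalue) = 0.2679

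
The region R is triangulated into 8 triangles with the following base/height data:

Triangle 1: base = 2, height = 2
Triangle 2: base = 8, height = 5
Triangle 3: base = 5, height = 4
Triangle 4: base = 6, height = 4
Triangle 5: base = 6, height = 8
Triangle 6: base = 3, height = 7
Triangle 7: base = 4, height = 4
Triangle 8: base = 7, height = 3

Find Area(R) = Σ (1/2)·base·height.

(1/2)×2×2 + (1/2)×8×5 + (1/2)×5×4 + (1/2)×6×4 + (1/2)×6×8 + (1/2)×3×7 + (1/2)×4×4 + (1/2)×7×3 = 97.0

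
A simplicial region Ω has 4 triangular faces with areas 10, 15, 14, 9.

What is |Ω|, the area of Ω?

10 + 15 + 14 + 9 = 48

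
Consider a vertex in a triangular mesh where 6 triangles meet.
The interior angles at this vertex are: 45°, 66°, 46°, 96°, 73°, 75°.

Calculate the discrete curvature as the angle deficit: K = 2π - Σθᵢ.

Sum of angles = 401°. K = 360° - 401° = -41° = -41π/180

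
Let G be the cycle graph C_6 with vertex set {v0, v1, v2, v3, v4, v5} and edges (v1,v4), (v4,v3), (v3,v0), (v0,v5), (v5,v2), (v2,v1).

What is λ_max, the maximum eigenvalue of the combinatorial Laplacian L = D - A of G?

The cycle graph C_n has Laplacian eigenvalues λ_k = 2 − 2cos(2πk/n), k = 0, 1, …, n−1. Here n = 6:
k=0: 2 − 2cos(0) = 0.0; k=1: 2 − 2cos(π/3) = 1.0; k=2: 2 − 2cos(2π/3) = 3.0; k=3: 2 − 2cos(π) = 4.0; k=4: 2 − 2cos(4π/3) = 3.0; k=5: 2 − 2cos(5π/3) = 1.0.
Laplacian eigenvalues: [0.0, 1.0, 1.0, 3.0, 3.0, 4.0]. Largest eigenvalue (spectral radius) = 4.0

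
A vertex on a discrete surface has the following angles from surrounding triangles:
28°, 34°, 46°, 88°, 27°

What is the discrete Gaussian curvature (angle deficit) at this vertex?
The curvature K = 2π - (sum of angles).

Sum of angles = 223°. K = 360° - 223° = 137° = 137π/180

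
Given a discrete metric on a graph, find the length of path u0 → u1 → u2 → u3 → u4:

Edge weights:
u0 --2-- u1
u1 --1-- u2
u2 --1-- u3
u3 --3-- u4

Arc length = 2 + 1 + 1 + 3 = 7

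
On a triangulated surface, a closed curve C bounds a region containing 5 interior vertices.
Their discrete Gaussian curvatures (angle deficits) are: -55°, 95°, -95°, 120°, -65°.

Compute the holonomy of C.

Holonomy = total enclosed curvature = (-55°) + 95° + (-95°) + 120° + (-65°) = 0°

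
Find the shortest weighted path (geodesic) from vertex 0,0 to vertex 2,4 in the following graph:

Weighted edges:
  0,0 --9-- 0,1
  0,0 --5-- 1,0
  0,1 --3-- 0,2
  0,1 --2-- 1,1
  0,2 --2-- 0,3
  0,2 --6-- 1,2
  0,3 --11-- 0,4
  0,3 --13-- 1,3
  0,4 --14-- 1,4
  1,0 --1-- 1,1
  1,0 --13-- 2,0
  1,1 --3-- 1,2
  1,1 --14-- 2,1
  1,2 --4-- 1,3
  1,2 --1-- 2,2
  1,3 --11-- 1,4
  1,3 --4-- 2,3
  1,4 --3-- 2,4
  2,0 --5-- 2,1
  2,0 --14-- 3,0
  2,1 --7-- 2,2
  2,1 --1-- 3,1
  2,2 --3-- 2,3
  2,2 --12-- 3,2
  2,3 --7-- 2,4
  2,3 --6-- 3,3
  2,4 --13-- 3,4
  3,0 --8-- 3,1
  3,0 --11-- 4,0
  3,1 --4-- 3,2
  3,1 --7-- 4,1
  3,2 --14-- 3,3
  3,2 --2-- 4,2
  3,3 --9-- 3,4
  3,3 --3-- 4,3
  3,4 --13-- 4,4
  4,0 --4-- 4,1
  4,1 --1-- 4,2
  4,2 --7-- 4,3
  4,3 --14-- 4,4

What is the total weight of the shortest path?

Shortest path: 0,0 → 1,0 → 1,1 → 1,2 → 2,2 → 2,3 → 2,4, total weight = 20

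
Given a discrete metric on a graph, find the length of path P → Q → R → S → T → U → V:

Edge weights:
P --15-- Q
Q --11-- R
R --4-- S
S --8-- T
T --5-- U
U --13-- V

Arc length = 15 + 11 + 4 + 8 + 5 + 13 = 56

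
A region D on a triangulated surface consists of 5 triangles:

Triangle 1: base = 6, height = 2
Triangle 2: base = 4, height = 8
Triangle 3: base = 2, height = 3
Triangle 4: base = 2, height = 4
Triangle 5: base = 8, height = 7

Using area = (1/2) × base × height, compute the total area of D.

(1/2)×6×2 + (1/2)×4×8 + (1/2)×2×3 + (1/2)×2×4 + (1/2)×8×7 = 57.0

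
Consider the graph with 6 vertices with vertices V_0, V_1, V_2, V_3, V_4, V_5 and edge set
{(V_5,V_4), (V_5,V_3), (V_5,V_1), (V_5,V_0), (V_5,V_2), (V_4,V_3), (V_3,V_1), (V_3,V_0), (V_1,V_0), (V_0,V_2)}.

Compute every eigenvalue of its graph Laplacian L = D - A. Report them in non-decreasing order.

Degrees: deg(V_0) = 4, deg(V_1) = 3, deg(V_2) = 2, deg(V_3) = 4, deg(V_4) = 2, deg(V_5) = 5.
L = D − A with rows/columns ordered (V_0, V_1, V_2, V_3, V_4, V_5):
  [ 4, -1, -1, -1,  0, -1]
  [-1,  3,  0, -1,  0, -1]
  [-1,  0,  2,  0,  0, -1]
  [-1, -1,  0,  4, -1, -1]
  [ 0,  0,  0, -1,  2, -1]
  [-1, -1, -1, -1, -1,  5]
Characteristic polynomial: det(λI − L) = λ(λ² − 7λ + 9)(λ² − 7λ + 11)(λ − 6).
Roots: λ = 0; (λ² − 7λ + 9) = 0 ⇒ λ = (7 ± √13)/2 ≈ 1.6972, 5.3028; (λ² − 7λ + 11) = 0 ⇒ λ = (7 ± √5)/2 ≈ 2.382, 4.618; (λ − 6) = 0 ⇒ λ = 6.
(Check: the roots sum (with multiplicity) to 20, matching trace L = Σdeg = 2·10 = 20.)
Laplacian eigenvalues (increasing order): [0.0, 1.6972, 2.382, 4.618, 5.3028, 6.0]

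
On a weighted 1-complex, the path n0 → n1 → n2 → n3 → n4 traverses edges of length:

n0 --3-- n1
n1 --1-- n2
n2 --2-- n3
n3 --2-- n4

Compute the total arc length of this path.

Arc length = 3 + 1 + 2 + 2 = 8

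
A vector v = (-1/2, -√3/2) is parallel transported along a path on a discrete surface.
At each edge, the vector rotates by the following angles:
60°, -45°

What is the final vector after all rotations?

Total rotation: 60° + (-45°) = 15°. Final vector: (-0.2588, -0.9659)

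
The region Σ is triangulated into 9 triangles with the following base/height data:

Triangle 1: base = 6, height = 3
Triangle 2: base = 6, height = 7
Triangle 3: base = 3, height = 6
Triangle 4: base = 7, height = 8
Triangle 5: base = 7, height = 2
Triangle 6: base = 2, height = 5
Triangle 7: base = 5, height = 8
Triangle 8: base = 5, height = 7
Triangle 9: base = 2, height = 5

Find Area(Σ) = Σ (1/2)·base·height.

(1/2)×6×3 + (1/2)×6×7 + (1/2)×3×6 + (1/2)×7×8 + (1/2)×7×2 + (1/2)×2×5 + (1/2)×5×8 + (1/2)×5×7 + (1/2)×2×5 = 121.5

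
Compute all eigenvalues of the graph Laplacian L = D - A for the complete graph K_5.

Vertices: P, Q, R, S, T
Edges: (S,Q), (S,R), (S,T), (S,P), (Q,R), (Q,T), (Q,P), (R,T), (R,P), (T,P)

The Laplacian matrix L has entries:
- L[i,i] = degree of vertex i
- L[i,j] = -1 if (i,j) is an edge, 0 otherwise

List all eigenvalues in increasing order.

For the complete graph K_n, L = nI − J (J = all-ones matrix). J has eigenvalues n (once, eigenvector 𝟙) and 0 (multiplicity n−1), so L has eigenvalues 0 (once) and n (multiplicity n−1). Here n = 5: eigenvalue 0 once and 5 with multiplicity 4.
Laplacian eigenvalues (increasing order): [0.0, 5.0, 5.0, 5.0, 5.0]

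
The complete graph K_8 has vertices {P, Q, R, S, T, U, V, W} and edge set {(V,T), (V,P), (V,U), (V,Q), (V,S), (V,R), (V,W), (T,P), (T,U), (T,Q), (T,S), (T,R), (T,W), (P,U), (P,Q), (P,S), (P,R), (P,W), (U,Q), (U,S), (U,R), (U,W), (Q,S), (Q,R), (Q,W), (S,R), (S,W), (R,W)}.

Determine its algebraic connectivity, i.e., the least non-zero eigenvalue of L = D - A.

For the complete graph K_n, L = nI − J (J = all-ones matrix). J has eigenvalues n (once, eigenvector 𝟙) and 0 (multiplicity n−1), so L has eigenvalues 0 (once) and n (multiplicity n−1). Here n = 8: eigenvalue 0 once and 8 with multiplicity 7.
Laplacian eigenvalues: [0.0, 8.0, 8.0, 8.0, 8.0, 8.0, 8.0, 8.0]. Algebraic connectivity (smallest non-zero eigenvalue) = 8.0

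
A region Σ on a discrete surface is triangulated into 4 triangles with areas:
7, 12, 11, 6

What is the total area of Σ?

7 + 12 + 11 + 6 = 36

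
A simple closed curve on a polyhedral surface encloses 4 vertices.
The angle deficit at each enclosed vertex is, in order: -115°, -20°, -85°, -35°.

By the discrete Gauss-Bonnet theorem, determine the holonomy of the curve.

Holonomy = total enclosed curvature = (-115°) + (-20°) + (-85°) + (-35°) = -255°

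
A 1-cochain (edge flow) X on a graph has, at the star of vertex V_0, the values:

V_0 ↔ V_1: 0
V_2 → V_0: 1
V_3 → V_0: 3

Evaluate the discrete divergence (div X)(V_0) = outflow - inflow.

Divergence = sum of outgoing flows = 0 + (-1) + (-3) = -4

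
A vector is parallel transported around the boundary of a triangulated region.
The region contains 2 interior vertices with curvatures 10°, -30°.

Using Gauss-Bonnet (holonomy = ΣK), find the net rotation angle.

Holonomy = total enclosed curvature = 10° + (-30°) = -20°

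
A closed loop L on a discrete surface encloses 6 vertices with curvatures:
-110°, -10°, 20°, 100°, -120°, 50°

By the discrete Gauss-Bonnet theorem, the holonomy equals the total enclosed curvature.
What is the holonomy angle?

Holonomy = total enclosed curvature = (-110°) + (-10°) + 20° + 100° + (-120°) + 50° = -70°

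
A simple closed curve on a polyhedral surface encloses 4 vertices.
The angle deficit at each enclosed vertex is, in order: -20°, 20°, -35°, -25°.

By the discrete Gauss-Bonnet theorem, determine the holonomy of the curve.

Holonomy = total enclosed curvature = (-20°) + 20° + (-35°) + (-25°) = -60°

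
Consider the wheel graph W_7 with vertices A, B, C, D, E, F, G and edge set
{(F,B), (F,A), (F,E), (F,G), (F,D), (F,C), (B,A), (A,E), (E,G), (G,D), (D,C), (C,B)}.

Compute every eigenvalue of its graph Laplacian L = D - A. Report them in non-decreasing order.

The wheel W_7 is the join K_1 ∨ C_6 (a hub joined to every vertex of a cycle of length 6). For a join G ∨ H (G on p vertices, H on q vertices) the Laplacian spectrum is 0, p+q, the eigenvalues of L(G) other than one 0 each shifted by +q, and the eigenvalues of L(H) other than one 0 each shifted by +p. With G = K_1 (p = 1, nothing left after dropping its 0) and H = C_6 (q = 6, eigenvalues 2 − 2cos(2πk/6), k = 0, …, 5; drop k = 0), the spectrum of W_7 is 0, 7, and 1 + (2 − 2cos(2πk/6)) = 3 − 2cos(2πk/6) for k = 1, …, 5:
k=1: 3 − 2cos(π/3) = 2.0; k=2: 3 − 2cos(2π/3) = 4.0; k=3: 3 − 2cos(π) = 5.0; k=4: 3 − 2cos(4π/3) = 4.0; k=5: 3 − 2cos(5π/3) = 2.0.
Laplacian eigenvalues (increasing order): [0.0, 2.0, 2.0, 4.0, 4.0, 5.0, 7.0]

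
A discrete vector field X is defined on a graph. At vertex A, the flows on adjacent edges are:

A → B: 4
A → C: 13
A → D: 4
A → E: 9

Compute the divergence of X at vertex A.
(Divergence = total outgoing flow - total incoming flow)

Divergence = sum of outgoing flows = 4 + 13 + 4 + 9 = 30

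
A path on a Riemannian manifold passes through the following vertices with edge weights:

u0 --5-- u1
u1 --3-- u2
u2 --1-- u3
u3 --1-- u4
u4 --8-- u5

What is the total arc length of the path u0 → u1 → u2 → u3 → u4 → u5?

Arc length = 5 + 3 + 1 + 1 + 8 = 18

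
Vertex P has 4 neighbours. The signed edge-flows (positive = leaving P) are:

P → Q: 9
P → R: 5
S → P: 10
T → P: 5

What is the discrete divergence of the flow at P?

Divergence = sum of outgoing flows = 9 + 5 + (-10) + (-5) = -1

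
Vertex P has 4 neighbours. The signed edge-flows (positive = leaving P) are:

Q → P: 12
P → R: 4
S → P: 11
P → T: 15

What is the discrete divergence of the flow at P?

Divergence = sum of outgoing flows = (-12) + 4 + (-11) + 15 = -4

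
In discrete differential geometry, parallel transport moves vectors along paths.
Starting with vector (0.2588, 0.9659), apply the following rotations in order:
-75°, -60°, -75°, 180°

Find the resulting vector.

Total rotation: (-75°) + (-60°) + (-75°) + 180° = -30°. Final vector: (0.7071, 0.7071)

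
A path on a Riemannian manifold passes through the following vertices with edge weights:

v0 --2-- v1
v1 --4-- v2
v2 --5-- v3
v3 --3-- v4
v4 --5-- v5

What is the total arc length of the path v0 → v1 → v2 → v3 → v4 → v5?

Arc length = 2 + 4 + 5 + 3 + 5 = 19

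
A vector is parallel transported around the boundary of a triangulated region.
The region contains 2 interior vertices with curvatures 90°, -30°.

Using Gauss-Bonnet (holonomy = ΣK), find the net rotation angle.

Holonomy = total enclosed curvature = 90° + (-30°) = 60°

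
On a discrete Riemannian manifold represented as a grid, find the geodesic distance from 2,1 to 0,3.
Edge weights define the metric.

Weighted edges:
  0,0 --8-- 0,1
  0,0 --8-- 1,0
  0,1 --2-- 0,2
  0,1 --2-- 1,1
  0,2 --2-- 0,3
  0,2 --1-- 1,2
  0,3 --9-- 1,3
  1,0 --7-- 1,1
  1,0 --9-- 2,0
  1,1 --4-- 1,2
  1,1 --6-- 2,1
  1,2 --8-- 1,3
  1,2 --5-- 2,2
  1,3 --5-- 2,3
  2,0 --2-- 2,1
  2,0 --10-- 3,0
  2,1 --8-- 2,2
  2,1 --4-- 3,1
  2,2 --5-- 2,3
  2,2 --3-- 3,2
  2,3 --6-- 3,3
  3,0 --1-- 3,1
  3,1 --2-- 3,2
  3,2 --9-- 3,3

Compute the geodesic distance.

Shortest path: 2,1 → 1,1 → 0,1 → 0,2 → 0,3, total weight = 12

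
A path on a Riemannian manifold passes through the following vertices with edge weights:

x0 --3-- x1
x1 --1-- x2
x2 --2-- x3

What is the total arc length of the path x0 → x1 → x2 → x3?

Arc length = 3 + 1 + 2 = 6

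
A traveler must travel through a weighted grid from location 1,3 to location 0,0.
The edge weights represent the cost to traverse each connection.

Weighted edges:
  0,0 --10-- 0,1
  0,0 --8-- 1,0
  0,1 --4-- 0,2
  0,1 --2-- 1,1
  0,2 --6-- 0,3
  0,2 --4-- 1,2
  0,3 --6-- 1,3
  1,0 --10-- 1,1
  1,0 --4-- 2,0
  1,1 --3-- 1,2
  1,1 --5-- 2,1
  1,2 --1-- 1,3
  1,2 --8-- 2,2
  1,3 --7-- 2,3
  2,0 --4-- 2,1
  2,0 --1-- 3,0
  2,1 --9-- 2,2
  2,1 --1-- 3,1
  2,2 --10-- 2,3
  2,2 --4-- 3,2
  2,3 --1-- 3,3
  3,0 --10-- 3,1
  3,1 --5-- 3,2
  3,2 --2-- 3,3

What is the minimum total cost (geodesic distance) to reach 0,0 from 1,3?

Shortest path: 1,3 → 1,2 → 1,1 → 0,1 → 0,0, total weight = 16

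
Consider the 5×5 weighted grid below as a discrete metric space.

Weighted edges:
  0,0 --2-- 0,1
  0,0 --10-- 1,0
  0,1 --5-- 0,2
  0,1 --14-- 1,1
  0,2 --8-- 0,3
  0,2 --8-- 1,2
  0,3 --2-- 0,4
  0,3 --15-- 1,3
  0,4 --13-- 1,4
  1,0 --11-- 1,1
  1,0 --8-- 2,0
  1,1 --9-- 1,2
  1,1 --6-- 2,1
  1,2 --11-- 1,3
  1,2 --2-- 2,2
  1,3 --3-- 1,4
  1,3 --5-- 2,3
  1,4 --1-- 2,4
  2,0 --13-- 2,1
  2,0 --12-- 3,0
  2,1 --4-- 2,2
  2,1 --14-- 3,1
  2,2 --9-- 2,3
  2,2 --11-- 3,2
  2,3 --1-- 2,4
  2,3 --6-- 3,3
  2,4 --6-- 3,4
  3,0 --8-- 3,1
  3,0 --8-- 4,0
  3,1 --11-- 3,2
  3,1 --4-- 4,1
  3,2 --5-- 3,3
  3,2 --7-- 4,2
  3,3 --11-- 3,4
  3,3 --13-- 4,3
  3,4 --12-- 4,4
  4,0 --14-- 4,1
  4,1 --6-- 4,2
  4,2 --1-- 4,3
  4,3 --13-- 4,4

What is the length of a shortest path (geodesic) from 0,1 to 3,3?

Shortest path: 0,1 → 0,2 → 1,2 → 2,2 → 2,3 → 3,3, total weight = 30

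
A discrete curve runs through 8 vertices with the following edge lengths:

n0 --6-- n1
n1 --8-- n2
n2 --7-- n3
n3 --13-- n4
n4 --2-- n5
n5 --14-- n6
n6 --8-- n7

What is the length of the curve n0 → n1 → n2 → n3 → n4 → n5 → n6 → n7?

Arc length = 6 + 8 + 7 + 13 + 2 + 14 + 8 = 58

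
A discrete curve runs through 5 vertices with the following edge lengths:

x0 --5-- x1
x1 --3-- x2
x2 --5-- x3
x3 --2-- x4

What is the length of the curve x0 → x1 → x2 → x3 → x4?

Arc length = 5 + 3 + 5 + 2 = 15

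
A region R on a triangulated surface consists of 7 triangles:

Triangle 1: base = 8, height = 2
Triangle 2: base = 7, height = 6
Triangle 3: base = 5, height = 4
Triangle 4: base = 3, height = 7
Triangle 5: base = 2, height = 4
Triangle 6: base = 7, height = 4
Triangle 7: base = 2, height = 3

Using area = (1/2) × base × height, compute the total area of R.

(1/2)×8×2 + (1/2)×7×6 + (1/2)×5×4 + (1/2)×3×7 + (1/2)×2×4 + (1/2)×7×4 + (1/2)×2×3 = 70.5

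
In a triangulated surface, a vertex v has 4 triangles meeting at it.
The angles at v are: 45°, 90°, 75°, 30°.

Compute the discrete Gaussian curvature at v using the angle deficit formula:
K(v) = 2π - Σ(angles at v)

Sum of angles = 240°. K = 360° - 240° = 120°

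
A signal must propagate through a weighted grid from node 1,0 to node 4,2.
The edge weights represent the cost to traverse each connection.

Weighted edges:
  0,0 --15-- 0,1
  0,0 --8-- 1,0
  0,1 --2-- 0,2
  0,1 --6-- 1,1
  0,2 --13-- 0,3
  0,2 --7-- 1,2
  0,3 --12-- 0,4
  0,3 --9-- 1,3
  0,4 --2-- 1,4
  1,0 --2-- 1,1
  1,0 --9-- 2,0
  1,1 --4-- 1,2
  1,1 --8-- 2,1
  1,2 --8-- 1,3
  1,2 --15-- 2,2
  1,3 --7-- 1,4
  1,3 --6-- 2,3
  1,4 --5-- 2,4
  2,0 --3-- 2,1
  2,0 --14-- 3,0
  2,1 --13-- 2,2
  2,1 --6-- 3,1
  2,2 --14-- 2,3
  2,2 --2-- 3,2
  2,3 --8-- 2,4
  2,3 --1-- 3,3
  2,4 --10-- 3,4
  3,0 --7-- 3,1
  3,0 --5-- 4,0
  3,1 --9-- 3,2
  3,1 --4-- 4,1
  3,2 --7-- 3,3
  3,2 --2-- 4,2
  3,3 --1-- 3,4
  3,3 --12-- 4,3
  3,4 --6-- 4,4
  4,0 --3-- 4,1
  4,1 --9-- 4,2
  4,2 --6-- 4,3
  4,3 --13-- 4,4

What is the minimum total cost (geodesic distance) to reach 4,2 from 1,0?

Shortest path: 1,0 → 1,1 → 1,2 → 2,2 → 3,2 → 4,2, total weight = 25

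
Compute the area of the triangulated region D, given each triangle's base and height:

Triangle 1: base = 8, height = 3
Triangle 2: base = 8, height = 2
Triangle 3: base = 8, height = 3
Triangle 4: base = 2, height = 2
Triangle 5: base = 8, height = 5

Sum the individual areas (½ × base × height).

(1/2)×8×3 + (1/2)×8×2 + (1/2)×8×3 + (1/2)×2×2 + (1/2)×8×5 = 54.0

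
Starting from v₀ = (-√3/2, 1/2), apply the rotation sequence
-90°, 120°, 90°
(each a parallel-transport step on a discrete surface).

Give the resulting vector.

Total rotation: (-90°) + 120° + 90° = 120°. Final vector: (0, -1)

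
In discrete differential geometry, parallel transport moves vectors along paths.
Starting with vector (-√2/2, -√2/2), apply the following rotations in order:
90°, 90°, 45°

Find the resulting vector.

Total rotation: 90° + 90° + 45° = 225° ≡ -135° (mod 360°). Final vector: (0, 1)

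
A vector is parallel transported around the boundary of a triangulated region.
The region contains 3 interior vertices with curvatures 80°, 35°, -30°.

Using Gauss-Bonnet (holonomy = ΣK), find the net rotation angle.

Holonomy = total enclosed curvature = 80° + 35° + (-30°) = 85°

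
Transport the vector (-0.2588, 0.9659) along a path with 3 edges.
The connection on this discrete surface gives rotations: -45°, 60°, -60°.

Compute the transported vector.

Total rotation: (-45°) + 60° + (-60°) = -45°. Final vector: (0.5000, 0.8660)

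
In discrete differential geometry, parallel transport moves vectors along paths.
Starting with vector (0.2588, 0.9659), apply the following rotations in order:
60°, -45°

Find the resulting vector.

Total rotation: 60° + (-45°) = 15°. Final vector: (0, 1)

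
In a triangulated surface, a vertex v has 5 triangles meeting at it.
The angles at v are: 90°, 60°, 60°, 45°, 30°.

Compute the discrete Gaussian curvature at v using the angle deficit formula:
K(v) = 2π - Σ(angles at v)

Sum of angles = 285°. K = 360° - 285° = 75° = 5π/12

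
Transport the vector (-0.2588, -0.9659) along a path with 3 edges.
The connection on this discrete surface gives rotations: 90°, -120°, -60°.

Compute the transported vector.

Total rotation: 90° + (-120°) + (-60°) = -90°. Final vector: (-0.9659, 0.2588)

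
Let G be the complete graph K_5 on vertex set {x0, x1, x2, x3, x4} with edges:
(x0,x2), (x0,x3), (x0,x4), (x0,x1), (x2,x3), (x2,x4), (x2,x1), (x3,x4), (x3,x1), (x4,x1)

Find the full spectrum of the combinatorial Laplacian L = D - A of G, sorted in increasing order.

For the complete graph K_n, L = nI − J (J = all-ones matrix). J has eigenvalues n (once, eigenvector 𝟙) and 0 (multiplicity n−1), so L has eigenvalues 0 (once) and n (multiplicity n−1). Here n = 5: eigenvalue 0 once and 5 with multiplicity 4.
Laplacian eigenvalues (increasing order): [0.0, 5.0, 5.0, 5.0, 5.0]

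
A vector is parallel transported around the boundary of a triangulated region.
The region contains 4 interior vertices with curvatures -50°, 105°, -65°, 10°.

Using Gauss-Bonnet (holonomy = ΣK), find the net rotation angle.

Holonomy = total enclosed curvature = (-50°) + 105° + (-65°) + 10° = 0°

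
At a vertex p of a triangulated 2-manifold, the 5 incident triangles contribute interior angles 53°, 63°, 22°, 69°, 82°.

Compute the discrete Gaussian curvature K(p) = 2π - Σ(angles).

Sum of angles = 289°. K = 360° - 289° = 71° = 71π/180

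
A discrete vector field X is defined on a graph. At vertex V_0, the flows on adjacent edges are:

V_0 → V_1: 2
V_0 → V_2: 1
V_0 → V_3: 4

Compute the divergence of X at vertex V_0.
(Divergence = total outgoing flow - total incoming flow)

Divergence = sum of outgoing flows = 2 + 1 + 4 = 7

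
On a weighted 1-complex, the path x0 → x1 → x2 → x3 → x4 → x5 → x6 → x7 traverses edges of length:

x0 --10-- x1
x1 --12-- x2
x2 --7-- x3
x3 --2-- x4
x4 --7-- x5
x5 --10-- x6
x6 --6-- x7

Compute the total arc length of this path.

Arc length = 10 + 12 + 7 + 2 + 7 + 10 + 6 = 54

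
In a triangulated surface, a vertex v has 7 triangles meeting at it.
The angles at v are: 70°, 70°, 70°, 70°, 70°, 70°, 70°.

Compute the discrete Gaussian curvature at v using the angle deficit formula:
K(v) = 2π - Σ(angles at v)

Sum of angles = 490°. K = 360° - 490° = -130° = -13π/18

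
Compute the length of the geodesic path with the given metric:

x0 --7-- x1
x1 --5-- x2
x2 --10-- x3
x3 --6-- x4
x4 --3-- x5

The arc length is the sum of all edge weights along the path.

Arc length = 7 + 5 + 10 + 6 + 3 = 31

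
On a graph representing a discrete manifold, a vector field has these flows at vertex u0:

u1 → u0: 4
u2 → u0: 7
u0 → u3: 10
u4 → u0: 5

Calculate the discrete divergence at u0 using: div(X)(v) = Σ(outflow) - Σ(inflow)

Divergence = sum of outgoing flows = (-4) + (-7) + 10 + (-5) = -6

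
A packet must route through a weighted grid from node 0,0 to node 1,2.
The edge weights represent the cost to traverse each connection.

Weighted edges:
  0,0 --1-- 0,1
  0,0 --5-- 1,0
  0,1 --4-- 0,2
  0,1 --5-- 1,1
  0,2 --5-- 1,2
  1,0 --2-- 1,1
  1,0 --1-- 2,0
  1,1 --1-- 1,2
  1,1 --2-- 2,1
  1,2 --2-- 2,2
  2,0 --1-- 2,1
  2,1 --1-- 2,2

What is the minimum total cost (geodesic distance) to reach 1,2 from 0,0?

Shortest path: 0,0 → 0,1 → 1,1 → 1,2, total weight = 7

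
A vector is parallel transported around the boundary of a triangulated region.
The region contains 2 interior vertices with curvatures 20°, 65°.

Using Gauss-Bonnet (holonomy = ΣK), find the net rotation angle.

Holonomy = total enclosed curvature = 20° + 65° = 85°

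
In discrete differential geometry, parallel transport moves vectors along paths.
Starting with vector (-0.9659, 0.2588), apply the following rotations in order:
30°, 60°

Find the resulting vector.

Total rotation: 30° + 60° = 90°. Final vector: (-0.2588, -0.9659)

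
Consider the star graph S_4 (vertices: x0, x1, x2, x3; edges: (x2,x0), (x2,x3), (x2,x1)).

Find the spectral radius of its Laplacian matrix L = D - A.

The star S_4 is the complete bipartite graph K_{1,3} (one hub of degree 3, 3 leaves of degree 1). The Laplacian spectrum of K_{p,q} is 0, p (multiplicity q−1), q (multiplicity p−1), p+q. With p = 1, q = 3: 0 once, 1 with multiplicity 2, and 4 once. (Check: trace L = sum of degrees = 6 = 2·1 + 4.)
Laplacian eigenvalues: [0.0, 1.0, 1.0, 4.0]. Largest eigenvalue (spectral radius) = 4.0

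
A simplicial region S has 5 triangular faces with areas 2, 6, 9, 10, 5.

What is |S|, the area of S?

2 + 6 + 9 + 10 + 5 = 32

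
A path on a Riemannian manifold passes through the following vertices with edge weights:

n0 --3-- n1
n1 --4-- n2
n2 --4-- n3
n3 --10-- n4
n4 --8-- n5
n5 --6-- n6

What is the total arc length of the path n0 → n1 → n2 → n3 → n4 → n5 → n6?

Arc length = 3 + 4 + 4 + 10 + 8 + 6 = 35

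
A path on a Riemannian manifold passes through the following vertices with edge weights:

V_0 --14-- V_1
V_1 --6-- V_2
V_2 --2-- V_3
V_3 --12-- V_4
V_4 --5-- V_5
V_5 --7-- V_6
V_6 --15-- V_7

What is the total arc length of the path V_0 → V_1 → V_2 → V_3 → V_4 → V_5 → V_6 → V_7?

Arc length = 14 + 6 + 2 + 12 + 5 + 7 + 15 = 61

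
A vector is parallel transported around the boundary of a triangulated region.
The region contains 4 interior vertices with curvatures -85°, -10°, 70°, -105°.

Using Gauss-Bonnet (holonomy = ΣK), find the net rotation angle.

Holonomy = total enclosed curvature = (-85°) + (-10°) + 70° + (-105°) = -130°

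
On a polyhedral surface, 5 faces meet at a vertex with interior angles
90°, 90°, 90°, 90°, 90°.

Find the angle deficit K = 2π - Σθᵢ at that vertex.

Sum of angles = 450°. K = 360° - 450° = -90°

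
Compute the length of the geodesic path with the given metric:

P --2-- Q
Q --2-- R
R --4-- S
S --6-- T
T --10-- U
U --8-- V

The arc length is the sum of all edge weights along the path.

Arc length = 2 + 2 + 4 + 6 + 10 + 8 = 32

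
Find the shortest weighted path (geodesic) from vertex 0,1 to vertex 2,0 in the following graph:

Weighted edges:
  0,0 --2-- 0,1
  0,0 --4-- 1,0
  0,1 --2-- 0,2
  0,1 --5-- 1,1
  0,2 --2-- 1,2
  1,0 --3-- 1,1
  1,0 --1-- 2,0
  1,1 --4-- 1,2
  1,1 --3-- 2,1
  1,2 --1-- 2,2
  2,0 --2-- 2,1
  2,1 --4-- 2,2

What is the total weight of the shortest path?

Shortest path: 0,1 → 0,0 → 1,0 → 2,0, total weight = 7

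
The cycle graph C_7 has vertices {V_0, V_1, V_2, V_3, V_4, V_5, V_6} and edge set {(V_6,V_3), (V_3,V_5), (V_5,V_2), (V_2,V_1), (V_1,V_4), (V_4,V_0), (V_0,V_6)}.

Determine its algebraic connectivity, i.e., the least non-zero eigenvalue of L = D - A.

The cycle graph C_n has Laplacian eigenvalues λ_k = 2 − 2cos(2πk/n), k = 0, 1, …, n−1. Here n = 7:
k=0: 2 − 2cos(0) = 0.0; k=1: 2 − 2cos(2π/7) = 0.753; k=2: 2 − 2cos(4π/7) = 2.445; k=3: 2 − 2cos(6π/7) = 3.8019; k=4: 2 − 2cos(8π/7) = 3.8019; k=5: 2 − 2cos(10π/7) = 2.445; k=6: 2 − 2cos(12π/7) = 0.753.
Laplacian eigenvalues: [0.0, 0.753, 0.753, 2.445, 2.445, 3.8019, 3.8019]. Algebraic connectivity (smallest non-zero eigenvalue) = 0.753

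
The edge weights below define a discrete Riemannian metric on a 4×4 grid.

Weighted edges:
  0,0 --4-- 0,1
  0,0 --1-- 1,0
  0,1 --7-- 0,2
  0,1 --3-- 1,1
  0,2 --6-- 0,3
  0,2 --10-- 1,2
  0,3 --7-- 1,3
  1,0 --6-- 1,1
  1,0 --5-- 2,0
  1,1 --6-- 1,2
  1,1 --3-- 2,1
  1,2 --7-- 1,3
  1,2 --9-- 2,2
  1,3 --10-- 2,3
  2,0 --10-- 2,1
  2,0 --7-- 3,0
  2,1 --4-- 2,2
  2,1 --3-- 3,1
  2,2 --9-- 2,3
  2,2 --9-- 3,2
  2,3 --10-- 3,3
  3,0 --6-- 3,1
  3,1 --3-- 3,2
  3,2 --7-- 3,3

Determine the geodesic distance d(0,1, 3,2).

Shortest path: 0,1 → 1,1 → 2,1 → 3,1 → 3,2, total weight = 12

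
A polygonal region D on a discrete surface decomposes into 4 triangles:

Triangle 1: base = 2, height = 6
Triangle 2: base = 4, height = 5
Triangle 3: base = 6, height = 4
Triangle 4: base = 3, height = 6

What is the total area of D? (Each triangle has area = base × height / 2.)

(1/2)×2×6 + (1/2)×4×5 + (1/2)×6×4 + (1/2)×3×6 = 37.0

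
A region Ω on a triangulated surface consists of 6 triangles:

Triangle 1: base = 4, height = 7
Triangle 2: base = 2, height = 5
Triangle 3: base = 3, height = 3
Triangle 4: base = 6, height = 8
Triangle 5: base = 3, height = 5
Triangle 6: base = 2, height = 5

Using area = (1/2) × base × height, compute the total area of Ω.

(1/2)×4×7 + (1/2)×2×5 + (1/2)×3×3 + (1/2)×6×8 + (1/2)×3×5 + (1/2)×2×5 = 60.0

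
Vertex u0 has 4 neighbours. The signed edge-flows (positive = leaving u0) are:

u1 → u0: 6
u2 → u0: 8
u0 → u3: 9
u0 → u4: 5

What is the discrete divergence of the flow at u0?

Divergence = sum of outgoing flows = (-6) + (-8) + 9 + 5 = 0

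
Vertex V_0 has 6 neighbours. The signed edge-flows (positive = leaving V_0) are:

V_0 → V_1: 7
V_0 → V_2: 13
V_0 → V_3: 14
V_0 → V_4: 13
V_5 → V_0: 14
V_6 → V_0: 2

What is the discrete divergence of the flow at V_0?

Divergence = sum of outgoing flows = 7 + 13 + 14 + 13 + (-14) + (-2) = 31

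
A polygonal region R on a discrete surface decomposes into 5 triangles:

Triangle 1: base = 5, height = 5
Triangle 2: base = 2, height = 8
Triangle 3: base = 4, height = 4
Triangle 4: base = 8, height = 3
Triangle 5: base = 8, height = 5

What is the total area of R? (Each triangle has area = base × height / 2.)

(1/2)×5×5 + (1/2)×2×8 + (1/2)×4×4 + (1/2)×8×3 + (1/2)×8×5 = 60.5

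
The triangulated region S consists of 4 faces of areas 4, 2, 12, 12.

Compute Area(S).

4 + 2 + 12 + 12 = 30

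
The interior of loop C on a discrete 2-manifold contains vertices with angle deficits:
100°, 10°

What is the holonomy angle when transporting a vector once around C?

Holonomy = total enclosed curvature = 100° + 10° = 110°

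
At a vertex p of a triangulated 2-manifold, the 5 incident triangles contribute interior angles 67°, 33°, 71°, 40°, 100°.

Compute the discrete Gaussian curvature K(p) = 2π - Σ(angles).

Sum of angles = 311°. K = 360° - 311° = 49° = 49π/180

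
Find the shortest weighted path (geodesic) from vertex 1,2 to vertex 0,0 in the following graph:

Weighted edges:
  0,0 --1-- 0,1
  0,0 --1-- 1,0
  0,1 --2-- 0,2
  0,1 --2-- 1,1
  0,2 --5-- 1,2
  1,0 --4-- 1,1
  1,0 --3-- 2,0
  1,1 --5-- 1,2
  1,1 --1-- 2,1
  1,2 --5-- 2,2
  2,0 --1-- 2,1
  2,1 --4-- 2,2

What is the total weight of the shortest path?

Shortest path: 1,2 → 0,2 → 0,1 → 0,0, total weight = 8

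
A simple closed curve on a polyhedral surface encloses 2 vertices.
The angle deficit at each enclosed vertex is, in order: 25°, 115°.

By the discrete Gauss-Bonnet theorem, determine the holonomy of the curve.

Holonomy = total enclosed curvature = 25° + 115° = 140°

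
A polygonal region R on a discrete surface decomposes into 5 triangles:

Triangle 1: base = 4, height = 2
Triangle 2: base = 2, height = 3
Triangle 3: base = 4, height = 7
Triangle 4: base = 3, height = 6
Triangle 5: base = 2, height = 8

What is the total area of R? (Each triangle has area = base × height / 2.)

(1/2)×4×2 + (1/2)×2×3 + (1/2)×4×7 + (1/2)×3×6 + (1/2)×2×8 = 38.0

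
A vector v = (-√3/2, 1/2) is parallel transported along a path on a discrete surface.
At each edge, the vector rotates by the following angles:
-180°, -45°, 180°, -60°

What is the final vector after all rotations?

Total rotation: (-180°) + (-45°) + 180° + (-60°) = -105°. Final vector: (0.7071, 0.7071)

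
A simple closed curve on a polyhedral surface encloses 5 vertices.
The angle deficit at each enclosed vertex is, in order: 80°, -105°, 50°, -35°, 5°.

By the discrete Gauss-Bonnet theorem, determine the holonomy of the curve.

Holonomy = total enclosed curvature = 80° + (-105°) + 50° + (-35°) + 5° = -5°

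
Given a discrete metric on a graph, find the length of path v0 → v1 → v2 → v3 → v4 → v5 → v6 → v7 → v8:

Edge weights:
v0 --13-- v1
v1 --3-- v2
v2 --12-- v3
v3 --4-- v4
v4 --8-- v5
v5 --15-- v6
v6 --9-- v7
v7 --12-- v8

Arc length = 13 + 3 + 12 + 4 + 8 + 15 + 9 + 12 = 76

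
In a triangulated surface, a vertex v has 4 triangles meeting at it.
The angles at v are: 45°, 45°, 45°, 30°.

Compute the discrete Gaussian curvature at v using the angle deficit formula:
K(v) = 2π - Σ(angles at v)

Sum of angles = 165°. K = 360° - 165° = 195° = 13π/12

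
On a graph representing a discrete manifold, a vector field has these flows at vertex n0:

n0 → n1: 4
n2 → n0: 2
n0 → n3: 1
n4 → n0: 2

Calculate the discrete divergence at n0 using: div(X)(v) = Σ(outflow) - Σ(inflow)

Divergence = sum of outgoing flows = 4 + (-2) + 1 + (-2) = 1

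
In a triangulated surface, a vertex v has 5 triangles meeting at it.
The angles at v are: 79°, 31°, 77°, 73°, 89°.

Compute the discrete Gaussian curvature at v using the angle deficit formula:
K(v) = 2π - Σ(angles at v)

Sum of angles = 349°. K = 360° - 349° = 11° = 11π/180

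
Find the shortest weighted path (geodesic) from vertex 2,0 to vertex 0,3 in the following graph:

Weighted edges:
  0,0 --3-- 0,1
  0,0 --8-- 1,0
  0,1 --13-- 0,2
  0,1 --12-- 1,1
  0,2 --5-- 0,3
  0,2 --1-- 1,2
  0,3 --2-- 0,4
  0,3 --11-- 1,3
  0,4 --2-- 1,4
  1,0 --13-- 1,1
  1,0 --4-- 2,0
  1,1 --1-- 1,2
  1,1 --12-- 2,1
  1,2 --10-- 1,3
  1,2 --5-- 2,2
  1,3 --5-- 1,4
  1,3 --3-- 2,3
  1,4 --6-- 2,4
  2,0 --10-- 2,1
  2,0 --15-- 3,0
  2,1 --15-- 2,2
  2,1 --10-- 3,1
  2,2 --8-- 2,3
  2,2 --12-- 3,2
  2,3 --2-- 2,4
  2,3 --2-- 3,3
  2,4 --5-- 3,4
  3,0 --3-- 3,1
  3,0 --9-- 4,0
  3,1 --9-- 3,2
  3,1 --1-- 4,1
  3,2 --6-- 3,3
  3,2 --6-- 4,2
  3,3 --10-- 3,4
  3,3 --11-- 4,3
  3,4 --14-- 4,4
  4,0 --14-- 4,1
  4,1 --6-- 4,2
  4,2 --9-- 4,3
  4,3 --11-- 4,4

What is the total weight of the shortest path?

Shortest path: 2,0 → 1,0 → 1,1 → 1,2 → 0,2 → 0,3, total weight = 24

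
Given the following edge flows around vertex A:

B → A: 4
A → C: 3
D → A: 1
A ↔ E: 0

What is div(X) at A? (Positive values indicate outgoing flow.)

Divergence = sum of outgoing flows = (-4) + 3 + (-1) + 0 = -2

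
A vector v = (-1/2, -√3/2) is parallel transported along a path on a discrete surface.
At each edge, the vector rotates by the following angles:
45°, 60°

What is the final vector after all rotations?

Total rotation: 45° + 60° = 105°. Final vector: (0.9659, -0.2588)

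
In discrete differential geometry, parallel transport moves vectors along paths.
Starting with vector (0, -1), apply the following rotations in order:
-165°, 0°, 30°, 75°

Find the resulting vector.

Total rotation: (-165°) + 0° + 30° + 75° = -60°. Final vector: (-0.8660, -0.5000)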